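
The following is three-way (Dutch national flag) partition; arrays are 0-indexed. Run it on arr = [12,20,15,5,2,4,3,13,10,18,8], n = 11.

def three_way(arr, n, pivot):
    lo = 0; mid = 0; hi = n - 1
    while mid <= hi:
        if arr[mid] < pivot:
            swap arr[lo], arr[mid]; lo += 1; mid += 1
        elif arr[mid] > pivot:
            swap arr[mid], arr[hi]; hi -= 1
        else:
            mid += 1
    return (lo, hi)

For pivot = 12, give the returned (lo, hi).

pivot = 12; lo=0, mid=0, hi=10
arr[mid]=12=12: mid=1
arr[mid]=20>12: swap arr[1],arr[10]; hi=9 → [12,8,15,5,2,4,3,13,10,18,20]
arr[mid]=8<12: swap arr[0],arr[1]; lo=1,mid=2 → [8,12,15,5,2,4,3,13,10,18,20]
arr[mid]=15>12: swap arr[2],arr[9]; hi=8 → [8,12,18,5,2,4,3,13,10,15,20]
arr[mid]=18>12: swap arr[2],arr[8]; hi=7 → [8,12,10,5,2,4,3,13,18,15,20]
arr[mid]=10<12: swap arr[1],arr[2]; lo=2,mid=3 → [8,10,12,5,2,4,3,13,18,15,20]
arr[mid]=5<12: swap arr[2],arr[3]; lo=3,mid=4 → [8,10,5,12,2,4,3,13,18,15,20]
arr[mid]=2<12: swap arr[3],arr[4]; lo=4,mid=5 → [8,10,5,2,12,4,3,13,18,15,20]
arr[mid]=4<12: swap arr[4],arr[5]; lo=5,mid=6 → [8,10,5,2,4,12,3,13,18,15,20]
arr[mid]=3<12: swap arr[5],arr[6]; lo=6,mid=7 → [8,10,5,2,4,3,12,13,18,15,20]
arr[mid]=13>12: swap arr[7],arr[7]; hi=6 → [8,10,5,2,4,3,12,13,18,15,20]
end: lo=6, hi=6; arr = [8,10,5,2,4,3,12,13,18,15,20]

(6, 6)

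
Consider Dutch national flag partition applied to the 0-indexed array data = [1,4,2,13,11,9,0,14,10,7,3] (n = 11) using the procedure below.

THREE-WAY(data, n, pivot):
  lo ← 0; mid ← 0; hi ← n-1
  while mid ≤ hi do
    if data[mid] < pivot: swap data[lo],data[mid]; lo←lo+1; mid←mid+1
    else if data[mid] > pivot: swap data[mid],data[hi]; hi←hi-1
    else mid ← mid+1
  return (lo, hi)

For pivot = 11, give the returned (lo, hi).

pivot = 11; lo=0, mid=0, hi=10
data[mid]=1<11: swap data[0],data[0]; lo=1,mid=1 → [1,4,2,13,11,9,0,14,10,7,3]
data[mid]=4<11: swap data[1],data[1]; lo=2,mid=2 → [1,4,2,13,11,9,0,14,10,7,3]
data[mid]=2<11: swap data[2],data[2]; lo=3,mid=3 → [1,4,2,13,11,9,0,14,10,7,3]
data[mid]=13>11: swap data[3],data[10]; hi=9 → [1,4,2,3,11,9,0,14,10,7,13]
data[mid]=3<11: swap data[3],data[3]; lo=4,mid=4 → [1,4,2,3,11,9,0,14,10,7,13]
data[mid]=11=11: mid=5
data[mid]=9<11: swap data[4],data[5]; lo=5,mid=6 → [1,4,2,3,9,11,0,14,10,7,13]
data[mid]=0<11: swap data[5],data[6]; lo=6,mid=7 → [1,4,2,3,9,0,11,14,10,7,13]
data[mid]=14>11: swap data[7],data[9]; hi=8 → [1,4,2,3,9,0,11,7,10,14,13]
data[mid]=7<11: swap data[6],data[7]; lo=7,mid=8 → [1,4,2,3,9,0,7,11,10,14,13]
data[mid]=10<11: swap data[7],data[8]; lo=8,mid=9 → [1,4,2,3,9,0,7,10,11,14,13]
end: lo=8, hi=8; data = [1,4,2,3,9,0,7,10,11,14,13]

(8, 8)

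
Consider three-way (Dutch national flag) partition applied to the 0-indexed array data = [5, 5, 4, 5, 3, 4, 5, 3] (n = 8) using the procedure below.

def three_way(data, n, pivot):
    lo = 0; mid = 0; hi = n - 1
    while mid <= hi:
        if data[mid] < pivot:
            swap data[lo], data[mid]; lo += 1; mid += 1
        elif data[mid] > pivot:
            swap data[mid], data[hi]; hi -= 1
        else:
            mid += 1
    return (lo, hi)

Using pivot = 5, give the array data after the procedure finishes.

pivot = 5; lo=0, mid=0, hi=7
data[mid]=5=5: mid=1
data[mid]=5=5: mid=2
data[mid]=4<5: swap data[0],data[2]; lo=1,mid=3 → [4, 5, 5, 5, 3, 4, 5, 3]
data[mid]=5=5: mid=4
data[mid]=3<5: swap data[1],data[4]; lo=2,mid=5 → [4, 3, 5, 5, 5, 4, 5, 3]
data[mid]=4<5: swap data[2],data[5]; lo=3,mid=6 → [4, 3, 4, 5, 5, 5, 5, 3]
data[mid]=5=5: mid=7
data[mid]=3<5: swap data[3],data[7]; lo=4,mid=8 → [4, 3, 4, 3, 5, 5, 5, 5]
end: lo=4, hi=7; data = [4, 3, 4, 3, 5, 5, 5, 5]

[4, 3, 4, 3, 5, 5, 5, 5]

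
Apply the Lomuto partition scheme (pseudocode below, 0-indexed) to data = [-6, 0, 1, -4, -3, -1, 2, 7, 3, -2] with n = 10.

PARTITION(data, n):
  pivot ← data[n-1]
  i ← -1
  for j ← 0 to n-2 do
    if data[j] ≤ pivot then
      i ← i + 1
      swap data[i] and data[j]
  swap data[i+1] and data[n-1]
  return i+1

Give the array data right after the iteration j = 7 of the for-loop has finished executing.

[-6, -4, -3, 0, 1, -1, 2, 7, 3, -2]

pivot = data[9] = -2; i = -1
j=0: data[0]=-6 ≤ -2 → i=0, swap data[0],data[0] (no change) → [-6, 0, 1, -4, -3, -1, 2, 7, 3, -2]
j=1: data[1]=0 > -2 → no swap
j=2: data[2]=1 > -2 → no swap
j=3: data[3]=-4 ≤ -2 → i=1, swap data[1],data[3] → [-6, -4, 1, 0, -3, -1, 2, 7, 3, -2]
j=4: data[4]=-3 ≤ -2 → i=2, swap data[2],data[4] → [-6, -4, -3, 0, 1, -1, 2, 7, 3, -2]
j=5: data[5]=-1 > -2 → no swap
j=6: data[6]=2 > -2 → no swap
j=7: data[7]=7 > -2 → no swap
(after j=7) data = [-6, -4, -3, 0, 1, -1, 2, 7, 3, -2]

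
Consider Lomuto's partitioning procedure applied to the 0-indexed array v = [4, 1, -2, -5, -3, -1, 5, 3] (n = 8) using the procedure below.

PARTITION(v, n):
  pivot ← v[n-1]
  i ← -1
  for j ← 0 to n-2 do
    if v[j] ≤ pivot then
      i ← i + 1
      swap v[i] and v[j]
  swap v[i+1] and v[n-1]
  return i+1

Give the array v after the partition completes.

[1, -2, -5, -3, -1, 3, 5, 4]

pivot = v[7] = 3; i = -1
j=0: v[0]=4 > 3 → no swap
j=1: v[1]=1 ≤ 3 → i=0, swap v[0],v[1] → [1, 4, -2, -5, -3, -1, 5, 3]
j=2: v[2]=-2 ≤ 3 → i=1, swap v[1],v[2] → [1, -2, 4, -5, -3, -1, 5, 3]
j=3: v[3]=-5 ≤ 3 → i=2, swap v[2],v[3] → [1, -2, -5, 4, -3, -1, 5, 3]
j=4: v[4]=-3 ≤ 3 → i=3, swap v[3],v[4] → [1, -2, -5, -3, 4, -1, 5, 3]
j=5: v[5]=-1 ≤ 3 → i=4, swap v[4],v[5] → [1, -2, -5, -3, -1, 4, 5, 3]
j=6: v[6]=5 > 3 → no swap
final swap v[5],v[7] → [1, -2, -5, -3, -1, 3, 5, 4]; return 5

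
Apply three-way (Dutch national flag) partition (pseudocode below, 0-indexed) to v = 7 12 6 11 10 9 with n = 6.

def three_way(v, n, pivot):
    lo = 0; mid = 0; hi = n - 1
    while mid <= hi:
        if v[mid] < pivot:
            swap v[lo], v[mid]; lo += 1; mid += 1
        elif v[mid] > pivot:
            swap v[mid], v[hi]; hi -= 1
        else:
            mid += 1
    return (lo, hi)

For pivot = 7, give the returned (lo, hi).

pivot = 7; lo=0, mid=0, hi=5
v[mid]=7=7: mid=1
v[mid]=12>7: swap v[1],v[5]; hi=4 → 7 9 6 11 10 12
v[mid]=9>7: swap v[1],v[4]; hi=3 → 7 10 6 11 9 12
v[mid]=10>7: swap v[1],v[3]; hi=2 → 7 11 6 10 9 12
v[mid]=11>7: swap v[1],v[2]; hi=1 → 7 6 11 10 9 12
v[mid]=6<7: swap v[0],v[1]; lo=1,mid=2 → 6 7 11 10 9 12
end: lo=1, hi=1; v = 6 7 11 10 9 12

(1, 1)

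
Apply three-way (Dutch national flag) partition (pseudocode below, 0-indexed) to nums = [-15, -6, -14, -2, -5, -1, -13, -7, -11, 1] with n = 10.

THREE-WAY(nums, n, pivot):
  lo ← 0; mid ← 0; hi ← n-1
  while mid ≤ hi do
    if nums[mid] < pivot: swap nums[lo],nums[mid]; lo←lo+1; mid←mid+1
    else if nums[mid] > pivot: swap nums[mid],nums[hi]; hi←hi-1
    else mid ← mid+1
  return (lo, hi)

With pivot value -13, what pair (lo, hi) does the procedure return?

(2, 2)

pivot = -13; lo=0, mid=0, hi=9
nums[mid]=-15<-13: swap nums[0],nums[0]; lo=1,mid=1 → [-15, -6, -14, -2, -5, -1, -13, -7, -11, 1]
nums[mid]=-6>-13: swap nums[1],nums[9]; hi=8 → [-15, 1, -14, -2, -5, -1, -13, -7, -11, -6]
nums[mid]=1>-13: swap nums[1],nums[8]; hi=7 → [-15, -11, -14, -2, -5, -1, -13, -7, 1, -6]
nums[mid]=-11>-13: swap nums[1],nums[7]; hi=6 → [-15, -7, -14, -2, -5, -1, -13, -11, 1, -6]
nums[mid]=-7>-13: swap nums[1],nums[6]; hi=5 → [-15, -13, -14, -2, -5, -1, -7, -11, 1, -6]
nums[mid]=-13=-13: mid=2
nums[mid]=-14<-13: swap nums[1],nums[2]; lo=2,mid=3 → [-15, -14, -13, -2, -5, -1, -7, -11, 1, -6]
nums[mid]=-2>-13: swap nums[3],nums[5]; hi=4 → [-15, -14, -13, -1, -5, -2, -7, -11, 1, -6]
nums[mid]=-1>-13: swap nums[3],nums[4]; hi=3 → [-15, -14, -13, -5, -1, -2, -7, -11, 1, -6]
nums[mid]=-5>-13: swap nums[3],nums[3]; hi=2 → [-15, -14, -13, -5, -1, -2, -7, -11, 1, -6]
end: lo=2, hi=2; nums = [-15, -14, -13, -5, -1, -2, -7, -11, 1, -6]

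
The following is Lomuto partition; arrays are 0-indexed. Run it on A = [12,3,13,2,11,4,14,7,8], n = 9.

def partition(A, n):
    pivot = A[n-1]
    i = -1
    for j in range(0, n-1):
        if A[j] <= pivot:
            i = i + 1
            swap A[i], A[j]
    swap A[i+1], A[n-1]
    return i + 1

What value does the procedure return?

pivot=8, i=-1
j=0: 12>8, skip
j=1: 3≤8, i=0, swap(0,1) ⇒ [3,12,13,2,11,4,14,7,8]
j=2: 13>8, skip
j=3: 2≤8, i=1, swap(1,3) ⇒ [3,2,13,12,11,4,14,7,8]
j=4: 11>8, skip
j=5: 4≤8, i=2, swap(2,5) ⇒ [3,2,4,12,11,13,14,7,8]
j=6: 14>8, skip
j=7: 7≤8, i=3, swap(3,7) ⇒ [3,2,4,7,11,13,14,12,8]
swap(4,8) ⇒ [3,2,4,7,8,13,14,12,11]; return 4

4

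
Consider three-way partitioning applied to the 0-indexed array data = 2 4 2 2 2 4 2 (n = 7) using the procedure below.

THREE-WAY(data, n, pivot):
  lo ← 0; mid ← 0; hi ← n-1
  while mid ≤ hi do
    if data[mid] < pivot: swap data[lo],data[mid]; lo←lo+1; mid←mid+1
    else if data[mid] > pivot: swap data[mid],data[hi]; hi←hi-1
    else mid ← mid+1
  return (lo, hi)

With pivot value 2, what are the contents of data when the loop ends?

2 2 2 2 2 4 4

lo=0 mid=0 hi=6
2=2: mid=1
4>2: swap(1,6), hi=5 ⇒ 2 2 2 2 2 4 4
2=2: mid=2
2=2: mid=3
2=2: mid=4
2=2: mid=5
4>2: swap(5,5), hi=4 ⇒ 2 2 2 2 2 4 4
done. lo=0 hi=4; data=2 2 2 2 2 4 4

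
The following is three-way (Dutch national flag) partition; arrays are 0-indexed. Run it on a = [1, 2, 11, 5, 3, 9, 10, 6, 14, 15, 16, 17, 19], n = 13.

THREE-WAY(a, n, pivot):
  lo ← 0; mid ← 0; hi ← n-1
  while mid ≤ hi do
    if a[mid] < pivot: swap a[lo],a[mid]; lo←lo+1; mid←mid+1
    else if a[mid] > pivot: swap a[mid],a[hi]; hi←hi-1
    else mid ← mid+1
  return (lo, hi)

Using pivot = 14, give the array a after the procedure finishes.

[1, 2, 11, 5, 3, 9, 10, 6, 14, 16, 17, 19, 15]

lo=0 mid=0 hi=12
1<14: swap(0,0), lo=1 mid=1 ⇒ [1, 2, 11, 5, 3, 9, 10, 6, 14, 15, 16, 17, 19]
2<14: swap(1,1), lo=2 mid=2 ⇒ [1, 2, 11, 5, 3, 9, 10, 6, 14, 15, 16, 17, 19]
11<14: swap(2,2), lo=3 mid=3 ⇒ [1, 2, 11, 5, 3, 9, 10, 6, 14, 15, 16, 17, 19]
5<14: swap(3,3), lo=4 mid=4 ⇒ [1, 2, 11, 5, 3, 9, 10, 6, 14, 15, 16, 17, 19]
3<14: swap(4,4), lo=5 mid=5 ⇒ [1, 2, 11, 5, 3, 9, 10, 6, 14, 15, 16, 17, 19]
9<14: swap(5,5), lo=6 mid=6 ⇒ [1, 2, 11, 5, 3, 9, 10, 6, 14, 15, 16, 17, 19]
10<14: swap(6,6), lo=7 mid=7 ⇒ [1, 2, 11, 5, 3, 9, 10, 6, 14, 15, 16, 17, 19]
6<14: swap(7,7), lo=8 mid=8 ⇒ [1, 2, 11, 5, 3, 9, 10, 6, 14, 15, 16, 17, 19]
14=14: mid=9
15>14: swap(9,12), hi=11 ⇒ [1, 2, 11, 5, 3, 9, 10, 6, 14, 19, 16, 17, 15]
19>14: swap(9,11), hi=10 ⇒ [1, 2, 11, 5, 3, 9, 10, 6, 14, 17, 16, 19, 15]
17>14: swap(9,10), hi=9 ⇒ [1, 2, 11, 5, 3, 9, 10, 6, 14, 16, 17, 19, 15]
16>14: swap(9,9), hi=8 ⇒ [1, 2, 11, 5, 3, 9, 10, 6, 14, 16, 17, 19, 15]
done. lo=8 hi=8; a=[1, 2, 11, 5, 3, 9, 10, 6, 14, 16, 17, 19, 15]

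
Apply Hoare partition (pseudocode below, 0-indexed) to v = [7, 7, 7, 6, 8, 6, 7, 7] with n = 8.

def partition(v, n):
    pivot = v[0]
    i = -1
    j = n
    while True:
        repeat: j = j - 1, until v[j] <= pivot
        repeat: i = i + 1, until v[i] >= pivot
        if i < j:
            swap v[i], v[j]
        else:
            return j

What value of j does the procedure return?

pivot=7
j stops at 7 (7), i stops at 0 (7); swap ⇒ [7, 7, 7, 6, 8, 6, 7, 7]
j stops at 6 (7), i stops at 1 (7); swap ⇒ [7, 7, 7, 6, 8, 6, 7, 7]
j stops at 5 (6), i stops at 2 (7); swap ⇒ [7, 7, 6, 6, 8, 7, 7, 7]
j stops at 3, i stops at 4; i≥j ⇒ return 3. v=[7, 7, 6, 6, 8, 7, 7, 7]

3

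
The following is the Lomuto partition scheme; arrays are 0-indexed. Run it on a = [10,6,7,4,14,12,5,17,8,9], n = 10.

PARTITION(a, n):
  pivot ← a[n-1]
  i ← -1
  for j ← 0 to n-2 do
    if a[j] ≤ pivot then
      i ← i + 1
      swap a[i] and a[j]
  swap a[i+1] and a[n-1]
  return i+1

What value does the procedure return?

5

pivot = a[9] = 9; i = -1
j=0: a[0]=10 > 9 → no swap
j=1: a[1]=6 ≤ 9 → i=0, swap a[0],a[1] → [6,10,7,4,14,12,5,17,8,9]
j=2: a[2]=7 ≤ 9 → i=1, swap a[1],a[2] → [6,7,10,4,14,12,5,17,8,9]
j=3: a[3]=4 ≤ 9 → i=2, swap a[2],a[3] → [6,7,4,10,14,12,5,17,8,9]
j=4: a[4]=14 > 9 → no swap
j=5: a[5]=12 > 9 → no swap
j=6: a[6]=5 ≤ 9 → i=3, swap a[3],a[6] → [6,7,4,5,14,12,10,17,8,9]
j=7: a[7]=17 > 9 → no swap
j=8: a[8]=8 ≤ 9 → i=4, swap a[4],a[8] → [6,7,4,5,8,12,10,17,14,9]
final swap a[5],a[9] → [6,7,4,5,8,9,10,17,14,12]; return 5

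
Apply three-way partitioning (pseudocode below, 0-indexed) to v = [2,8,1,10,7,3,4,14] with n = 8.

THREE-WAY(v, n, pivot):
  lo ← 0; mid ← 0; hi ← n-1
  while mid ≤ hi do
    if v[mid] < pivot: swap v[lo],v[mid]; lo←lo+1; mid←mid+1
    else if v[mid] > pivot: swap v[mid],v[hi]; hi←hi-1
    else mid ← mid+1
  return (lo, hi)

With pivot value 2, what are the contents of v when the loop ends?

pivot = 2; lo=0, mid=0, hi=7
v[mid]=2=2: mid=1
v[mid]=8>2: swap v[1],v[7]; hi=6 → [2,14,1,10,7,3,4,8]
v[mid]=14>2: swap v[1],v[6]; hi=5 → [2,4,1,10,7,3,14,8]
v[mid]=4>2: swap v[1],v[5]; hi=4 → [2,3,1,10,7,4,14,8]
v[mid]=3>2: swap v[1],v[4]; hi=3 → [2,7,1,10,3,4,14,8]
v[mid]=7>2: swap v[1],v[3]; hi=2 → [2,10,1,7,3,4,14,8]
v[mid]=10>2: swap v[1],v[2]; hi=1 → [2,1,10,7,3,4,14,8]
v[mid]=1<2: swap v[0],v[1]; lo=1,mid=2 → [1,2,10,7,3,4,14,8]
end: lo=1, hi=1; v = [1,2,10,7,3,4,14,8]

[1,2,10,7,3,4,14,8]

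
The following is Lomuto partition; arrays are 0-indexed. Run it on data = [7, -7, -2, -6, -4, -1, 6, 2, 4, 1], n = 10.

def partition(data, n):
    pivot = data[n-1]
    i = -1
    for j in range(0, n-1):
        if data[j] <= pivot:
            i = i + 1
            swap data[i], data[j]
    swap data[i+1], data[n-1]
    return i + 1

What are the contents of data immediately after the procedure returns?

[-7, -2, -6, -4, -1, 1, 6, 2, 4, 7]

pivot = data[9] = 1; i = -1
j=0: data[0]=7 > 1 → no swap
j=1: data[1]=-7 ≤ 1 → i=0, swap data[0],data[1] → [-7, 7, -2, -6, -4, -1, 6, 2, 4, 1]
j=2: data[2]=-2 ≤ 1 → i=1, swap data[1],data[2] → [-7, -2, 7, -6, -4, -1, 6, 2, 4, 1]
j=3: data[3]=-6 ≤ 1 → i=2, swap data[2],data[3] → [-7, -2, -6, 7, -4, -1, 6, 2, 4, 1]
j=4: data[4]=-4 ≤ 1 → i=3, swap data[3],data[4] → [-7, -2, -6, -4, 7, -1, 6, 2, 4, 1]
j=5: data[5]=-1 ≤ 1 → i=4, swap data[4],data[5] → [-7, -2, -6, -4, -1, 7, 6, 2, 4, 1]
j=6: data[6]=6 > 1 → no swap
j=7: data[7]=2 > 1 → no swap
j=8: data[8]=4 > 1 → no swap
final swap data[5],data[9] → [-7, -2, -6, -4, -1, 1, 6, 2, 4, 7]; return 5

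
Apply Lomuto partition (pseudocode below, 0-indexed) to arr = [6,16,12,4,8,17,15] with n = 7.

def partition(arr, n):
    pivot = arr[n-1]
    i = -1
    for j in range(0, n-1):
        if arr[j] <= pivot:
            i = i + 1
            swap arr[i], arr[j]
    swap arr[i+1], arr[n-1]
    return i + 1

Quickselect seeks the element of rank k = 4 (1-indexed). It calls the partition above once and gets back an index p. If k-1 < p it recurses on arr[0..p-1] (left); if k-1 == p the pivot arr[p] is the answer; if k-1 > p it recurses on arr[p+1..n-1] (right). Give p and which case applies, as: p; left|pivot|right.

pivot = arr[6] = 15; i = -1
j=0: arr[0]=6 ≤ 15 → i=0, swap arr[0],arr[0] (no change) → [6,16,12,4,8,17,15]
j=1: arr[1]=16 > 15 → no swap
j=2: arr[2]=12 ≤ 15 → i=1, swap arr[1],arr[2] → [6,12,16,4,8,17,15]
j=3: arr[3]=4 ≤ 15 → i=2, swap arr[2],arr[3] → [6,12,4,16,8,17,15]
j=4: arr[4]=8 ≤ 15 → i=3, swap arr[3],arr[4] → [6,12,4,8,16,17,15]
j=5: arr[5]=17 > 15 → no swap
final swap arr[4],arr[6] → [6,12,4,8,15,17,16]; return 4
p = 4; k-1 = 3 < 4 ⇒ left

4; left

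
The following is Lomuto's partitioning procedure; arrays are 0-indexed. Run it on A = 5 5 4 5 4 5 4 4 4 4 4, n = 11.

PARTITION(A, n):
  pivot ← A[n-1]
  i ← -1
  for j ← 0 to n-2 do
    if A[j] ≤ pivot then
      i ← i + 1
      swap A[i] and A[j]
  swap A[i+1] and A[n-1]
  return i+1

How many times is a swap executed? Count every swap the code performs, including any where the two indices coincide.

pivot=4, i=-1
j=0: 5>4, skip
j=1: 5>4, skip
j=2: 4≤4, i=0, swap(0,2) ⇒ 4 5 5 5 4 5 4 4 4 4 4
j=3: 5>4, skip
j=4: 4≤4, i=1, swap(1,4) ⇒ 4 4 5 5 5 5 4 4 4 4 4
j=5: 5>4, skip
j=6: 4≤4, i=2, swap(2,6) ⇒ 4 4 4 5 5 5 5 4 4 4 4
j=7: 4≤4, i=3, swap(3,7) ⇒ 4 4 4 4 5 5 5 5 4 4 4
j=8: 4≤4, i=4, swap(4,8) ⇒ 4 4 4 4 4 5 5 5 5 4 4
j=9: 4≤4, i=5, swap(5,9) ⇒ 4 4 4 4 4 4 5 5 5 5 4
swap(6,10) ⇒ 4 4 4 4 4 4 4 5 5 5 5; return 6

7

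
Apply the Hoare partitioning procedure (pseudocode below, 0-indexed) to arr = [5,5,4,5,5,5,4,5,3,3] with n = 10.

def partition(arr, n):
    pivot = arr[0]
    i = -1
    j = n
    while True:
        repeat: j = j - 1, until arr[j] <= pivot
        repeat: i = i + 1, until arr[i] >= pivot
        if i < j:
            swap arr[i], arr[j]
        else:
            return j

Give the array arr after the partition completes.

[3,3,4,5,4,5,5,5,5,5]

pivot=5
j stops at 9 (3), i stops at 0 (5); swap ⇒ [3,5,4,5,5,5,4,5,3,5]
j stops at 8 (3), i stops at 1 (5); swap ⇒ [3,3,4,5,5,5,4,5,5,5]
j stops at 7 (5), i stops at 3 (5); swap ⇒ [3,3,4,5,5,5,4,5,5,5]
j stops at 6 (4), i stops at 4 (5); swap ⇒ [3,3,4,5,4,5,5,5,5,5]
j stops at 5, i stops at 5; i≥j ⇒ return 5. arr=[3,3,4,5,4,5,5,5,5,5]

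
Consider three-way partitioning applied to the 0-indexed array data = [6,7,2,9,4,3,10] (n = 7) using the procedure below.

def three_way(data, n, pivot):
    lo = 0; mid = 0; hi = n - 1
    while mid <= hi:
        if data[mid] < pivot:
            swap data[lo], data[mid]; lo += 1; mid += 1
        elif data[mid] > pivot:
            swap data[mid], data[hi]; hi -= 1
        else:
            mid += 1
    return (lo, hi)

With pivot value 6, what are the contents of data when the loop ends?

[3,2,4,6,9,10,7]

lo=0 mid=0 hi=6
6=6: mid=1
7>6: swap(1,6), hi=5 ⇒ [6,10,2,9,4,3,7]
10>6: swap(1,5), hi=4 ⇒ [6,3,2,9,4,10,7]
3<6: swap(0,1), lo=1 mid=2 ⇒ [3,6,2,9,4,10,7]
2<6: swap(1,2), lo=2 mid=3 ⇒ [3,2,6,9,4,10,7]
9>6: swap(3,4), hi=3 ⇒ [3,2,6,4,9,10,7]
4<6: swap(2,3), lo=3 mid=4 ⇒ [3,2,4,6,9,10,7]
done. lo=3 hi=3; data=[3,2,4,6,9,10,7]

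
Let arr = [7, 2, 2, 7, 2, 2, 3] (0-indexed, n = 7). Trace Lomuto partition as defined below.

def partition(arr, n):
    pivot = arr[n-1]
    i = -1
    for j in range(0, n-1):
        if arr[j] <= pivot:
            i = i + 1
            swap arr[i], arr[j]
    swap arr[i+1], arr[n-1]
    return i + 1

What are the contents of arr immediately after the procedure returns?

pivot = arr[6] = 3; i = -1
j=0: arr[0]=7 > 3 → no swap
j=1: arr[1]=2 ≤ 3 → i=0, swap arr[0],arr[1] → [2, 7, 2, 7, 2, 2, 3]
j=2: arr[2]=2 ≤ 3 → i=1, swap arr[1],arr[2] → [2, 2, 7, 7, 2, 2, 3]
j=3: arr[3]=7 > 3 → no swap
j=4: arr[4]=2 ≤ 3 → i=2, swap arr[2],arr[4] → [2, 2, 2, 7, 7, 2, 3]
j=5: arr[5]=2 ≤ 3 → i=3, swap arr[3],arr[5] → [2, 2, 2, 2, 7, 7, 3]
final swap arr[4],arr[6] → [2, 2, 2, 2, 3, 7, 7]; return 4

[2, 2, 2, 2, 3, 7, 7]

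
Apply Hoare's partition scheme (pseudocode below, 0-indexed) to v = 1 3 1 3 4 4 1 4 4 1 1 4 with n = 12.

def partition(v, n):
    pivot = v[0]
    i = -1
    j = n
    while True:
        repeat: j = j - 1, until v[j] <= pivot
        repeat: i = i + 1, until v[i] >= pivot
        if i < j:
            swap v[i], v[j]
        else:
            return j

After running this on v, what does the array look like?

pivot=1
j stops at 10 (1), i stops at 0 (1); swap ⇒ 1 3 1 3 4 4 1 4 4 1 1 4
j stops at 9 (1), i stops at 1 (3); swap ⇒ 1 1 1 3 4 4 1 4 4 3 1 4
j stops at 6 (1), i stops at 2 (1); swap ⇒ 1 1 1 3 4 4 1 4 4 3 1 4
j stops at 2, i stops at 3; i≥j ⇒ return 2. v=1 1 1 3 4 4 1 4 4 3 1 4

1 1 1 3 4 4 1 4 4 3 1 4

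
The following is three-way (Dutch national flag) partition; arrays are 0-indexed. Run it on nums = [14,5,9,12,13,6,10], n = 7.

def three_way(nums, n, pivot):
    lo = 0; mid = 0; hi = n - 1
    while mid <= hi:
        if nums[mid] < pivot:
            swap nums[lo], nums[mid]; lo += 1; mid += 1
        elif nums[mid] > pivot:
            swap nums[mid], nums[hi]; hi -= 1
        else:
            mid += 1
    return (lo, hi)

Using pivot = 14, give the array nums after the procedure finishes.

[5,9,12,13,6,10,14]

lo=0 mid=0 hi=6
14=14: mid=1
5<14: swap(0,1), lo=1 mid=2 ⇒ [5,14,9,12,13,6,10]
9<14: swap(1,2), lo=2 mid=3 ⇒ [5,9,14,12,13,6,10]
12<14: swap(2,3), lo=3 mid=4 ⇒ [5,9,12,14,13,6,10]
13<14: swap(3,4), lo=4 mid=5 ⇒ [5,9,12,13,14,6,10]
6<14: swap(4,5), lo=5 mid=6 ⇒ [5,9,12,13,6,14,10]
10<14: swap(5,6), lo=6 mid=7 ⇒ [5,9,12,13,6,10,14]
done. lo=6 hi=6; nums=[5,9,12,13,6,10,14]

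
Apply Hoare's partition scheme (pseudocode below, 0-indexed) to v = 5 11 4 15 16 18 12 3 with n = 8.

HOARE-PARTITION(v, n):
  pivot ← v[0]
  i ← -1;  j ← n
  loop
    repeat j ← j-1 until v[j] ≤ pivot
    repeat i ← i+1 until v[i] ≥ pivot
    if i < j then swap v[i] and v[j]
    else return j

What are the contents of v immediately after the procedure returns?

3 4 11 15 16 18 12 5

pivot=5
j stops at 7 (3), i stops at 0 (5); swap ⇒ 3 11 4 15 16 18 12 5
j stops at 2 (4), i stops at 1 (11); swap ⇒ 3 4 11 15 16 18 12 5
j stops at 1, i stops at 2; i≥j ⇒ return 1. v=3 4 11 15 16 18 12 5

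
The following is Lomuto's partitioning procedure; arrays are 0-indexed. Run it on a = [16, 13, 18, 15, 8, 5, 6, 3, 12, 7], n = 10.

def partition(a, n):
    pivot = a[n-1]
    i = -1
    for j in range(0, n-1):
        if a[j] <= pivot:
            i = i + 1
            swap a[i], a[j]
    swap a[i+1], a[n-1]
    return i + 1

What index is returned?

3

pivot=7, i=-1
j=0: 16>7, skip
j=1: 13>7, skip
j=2: 18>7, skip
j=3: 15>7, skip
j=4: 8>7, skip
j=5: 5≤7, i=0, swap(0,5) ⇒ [5, 13, 18, 15, 8, 16, 6, 3, 12, 7]
j=6: 6≤7, i=1, swap(1,6) ⇒ [5, 6, 18, 15, 8, 16, 13, 3, 12, 7]
j=7: 3≤7, i=2, swap(2,7) ⇒ [5, 6, 3, 15, 8, 16, 13, 18, 12, 7]
j=8: 12>7, skip
swap(3,9) ⇒ [5, 6, 3, 7, 8, 16, 13, 18, 12, 15]; return 3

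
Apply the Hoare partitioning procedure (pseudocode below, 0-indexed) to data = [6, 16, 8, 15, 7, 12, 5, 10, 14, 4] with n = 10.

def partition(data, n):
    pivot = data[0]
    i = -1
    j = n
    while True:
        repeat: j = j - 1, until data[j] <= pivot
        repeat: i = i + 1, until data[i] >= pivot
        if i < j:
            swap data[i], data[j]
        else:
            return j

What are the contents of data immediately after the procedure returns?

[4, 5, 8, 15, 7, 12, 16, 10, 14, 6]

pivot=6
j stops at 9 (4), i stops at 0 (6); swap ⇒ [4, 16, 8, 15, 7, 12, 5, 10, 14, 6]
j stops at 6 (5), i stops at 1 (16); swap ⇒ [4, 5, 8, 15, 7, 12, 16, 10, 14, 6]
j stops at 1, i stops at 2; i≥j ⇒ return 1. data=[4, 5, 8, 15, 7, 12, 16, 10, 14, 6]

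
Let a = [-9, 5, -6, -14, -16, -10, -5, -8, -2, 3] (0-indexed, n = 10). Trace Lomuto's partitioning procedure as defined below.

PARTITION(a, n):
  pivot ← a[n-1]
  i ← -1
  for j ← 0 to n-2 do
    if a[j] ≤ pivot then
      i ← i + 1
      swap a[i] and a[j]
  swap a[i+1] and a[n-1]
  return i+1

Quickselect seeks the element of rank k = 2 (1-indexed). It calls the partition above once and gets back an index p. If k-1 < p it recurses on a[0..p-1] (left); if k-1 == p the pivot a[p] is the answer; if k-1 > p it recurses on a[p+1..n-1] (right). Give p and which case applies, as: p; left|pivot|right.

pivot = a[9] = 3; i = -1
j=0: a[0]=-9 ≤ 3 → i=0, swap a[0],a[0] (no change) → [-9, 5, -6, -14, -16, -10, -5, -8, -2, 3]
j=1: a[1]=5 > 3 → no swap
j=2: a[2]=-6 ≤ 3 → i=1, swap a[1],a[2] → [-9, -6, 5, -14, -16, -10, -5, -8, -2, 3]
j=3: a[3]=-14 ≤ 3 → i=2, swap a[2],a[3] → [-9, -6, -14, 5, -16, -10, -5, -8, -2, 3]
j=4: a[4]=-16 ≤ 3 → i=3, swap a[3],a[4] → [-9, -6, -14, -16, 5, -10, -5, -8, -2, 3]
j=5: a[5]=-10 ≤ 3 → i=4, swap a[4],a[5] → [-9, -6, -14, -16, -10, 5, -5, -8, -2, 3]
j=6: a[6]=-5 ≤ 3 → i=5, swap a[5],a[6] → [-9, -6, -14, -16, -10, -5, 5, -8, -2, 3]
j=7: a[7]=-8 ≤ 3 → i=6, swap a[6],a[7] → [-9, -6, -14, -16, -10, -5, -8, 5, -2, 3]
j=8: a[8]=-2 ≤ 3 → i=7, swap a[7],a[8] → [-9, -6, -14, -16, -10, -5, -8, -2, 5, 3]
final swap a[8],a[9] → [-9, -6, -14, -16, -10, -5, -8, -2, 3, 5]; return 8
p = 8; k-1 = 1 < 8 ⇒ left

8; left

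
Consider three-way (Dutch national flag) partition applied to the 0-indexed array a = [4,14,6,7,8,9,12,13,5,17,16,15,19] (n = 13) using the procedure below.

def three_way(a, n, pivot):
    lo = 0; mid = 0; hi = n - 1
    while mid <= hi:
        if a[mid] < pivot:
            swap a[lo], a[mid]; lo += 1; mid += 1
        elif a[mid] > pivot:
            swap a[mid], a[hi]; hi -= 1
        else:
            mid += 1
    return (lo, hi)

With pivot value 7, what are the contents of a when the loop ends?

pivot = 7; lo=0, mid=0, hi=12
a[mid]=4<7: swap a[0],a[0]; lo=1,mid=1 → [4,14,6,7,8,9,12,13,5,17,16,15,19]
a[mid]=14>7: swap a[1],a[12]; hi=11 → [4,19,6,7,8,9,12,13,5,17,16,15,14]
a[mid]=19>7: swap a[1],a[11]; hi=10 → [4,15,6,7,8,9,12,13,5,17,16,19,14]
a[mid]=15>7: swap a[1],a[10]; hi=9 → [4,16,6,7,8,9,12,13,5,17,15,19,14]
a[mid]=16>7: swap a[1],a[9]; hi=8 → [4,17,6,7,8,9,12,13,5,16,15,19,14]
a[mid]=17>7: swap a[1],a[8]; hi=7 → [4,5,6,7,8,9,12,13,17,16,15,19,14]
a[mid]=5<7: swap a[1],a[1]; lo=2,mid=2 → [4,5,6,7,8,9,12,13,17,16,15,19,14]
a[mid]=6<7: swap a[2],a[2]; lo=3,mid=3 → [4,5,6,7,8,9,12,13,17,16,15,19,14]
a[mid]=7=7: mid=4
a[mid]=8>7: swap a[4],a[7]; hi=6 → [4,5,6,7,13,9,12,8,17,16,15,19,14]
a[mid]=13>7: swap a[4],a[6]; hi=5 → [4,5,6,7,12,9,13,8,17,16,15,19,14]
a[mid]=12>7: swap a[4],a[5]; hi=4 → [4,5,6,7,9,12,13,8,17,16,15,19,14]
a[mid]=9>7: swap a[4],a[4]; hi=3 → [4,5,6,7,9,12,13,8,17,16,15,19,14]
end: lo=3, hi=3; a = [4,5,6,7,9,12,13,8,17,16,15,19,14]

[4,5,6,7,9,12,13,8,17,16,15,19,14]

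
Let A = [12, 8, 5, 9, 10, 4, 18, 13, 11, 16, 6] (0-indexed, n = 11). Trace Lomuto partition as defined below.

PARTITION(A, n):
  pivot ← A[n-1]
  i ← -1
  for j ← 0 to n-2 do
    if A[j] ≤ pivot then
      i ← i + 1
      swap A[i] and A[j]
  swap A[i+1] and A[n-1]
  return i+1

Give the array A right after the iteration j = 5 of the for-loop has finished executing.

[5, 4, 12, 9, 10, 8, 18, 13, 11, 16, 6]

pivot = A[10] = 6; i = -1
j=0: A[0]=12 > 6 → no swap
j=1: A[1]=8 > 6 → no swap
j=2: A[2]=5 ≤ 6 → i=0, swap A[0],A[2] → [5, 8, 12, 9, 10, 4, 18, 13, 11, 16, 6]
j=3: A[3]=9 > 6 → no swap
j=4: A[4]=10 > 6 → no swap
j=5: A[5]=4 ≤ 6 → i=1, swap A[1],A[5] → [5, 4, 12, 9, 10, 8, 18, 13, 11, 16, 6]
(after j=5) A = [5, 4, 12, 9, 10, 8, 18, 13, 11, 16, 6]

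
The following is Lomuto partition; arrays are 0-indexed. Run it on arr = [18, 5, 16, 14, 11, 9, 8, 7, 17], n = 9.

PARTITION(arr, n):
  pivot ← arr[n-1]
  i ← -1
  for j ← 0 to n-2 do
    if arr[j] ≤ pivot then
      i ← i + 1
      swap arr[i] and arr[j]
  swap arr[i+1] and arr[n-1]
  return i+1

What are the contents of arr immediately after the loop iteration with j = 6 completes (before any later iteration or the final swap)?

pivot = arr[8] = 17; i = -1
j=0: arr[0]=18 > 17 → no swap
j=1: arr[1]=5 ≤ 17 → i=0, swap arr[0],arr[1] → [5, 18, 16, 14, 11, 9, 8, 7, 17]
j=2: arr[2]=16 ≤ 17 → i=1, swap arr[1],arr[2] → [5, 16, 18, 14, 11, 9, 8, 7, 17]
j=3: arr[3]=14 ≤ 17 → i=2, swap arr[2],arr[3] → [5, 16, 14, 18, 11, 9, 8, 7, 17]
j=4: arr[4]=11 ≤ 17 → i=3, swap arr[3],arr[4] → [5, 16, 14, 11, 18, 9, 8, 7, 17]
j=5: arr[5]=9 ≤ 17 → i=4, swap arr[4],arr[5] → [5, 16, 14, 11, 9, 18, 8, 7, 17]
j=6: arr[6]=8 ≤ 17 → i=5, swap arr[5],arr[6] → [5, 16, 14, 11, 9, 8, 18, 7, 17]
(after j=6) arr = [5, 16, 14, 11, 9, 8, 18, 7, 17]

[5, 16, 14, 11, 9, 8, 18, 7, 17]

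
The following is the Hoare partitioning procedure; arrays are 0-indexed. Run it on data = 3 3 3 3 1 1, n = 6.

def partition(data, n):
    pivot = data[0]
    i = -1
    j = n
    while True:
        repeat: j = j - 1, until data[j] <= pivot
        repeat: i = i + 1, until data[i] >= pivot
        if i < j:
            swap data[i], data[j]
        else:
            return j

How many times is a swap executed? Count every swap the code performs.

pivot = data[0] = 3; i = -1, j = 6
j→5 (data[5]=1≤3), i→0 (data[0]=3≥3); i<j, swap → 1 3 3 3 1 3
j→4 (data[4]=1≤3), i→1 (data[1]=3≥3); i<j, swap → 1 1 3 3 3 3
j→3 (data[3]=3≤3), i→2 (data[2]=3≥3); i<j, swap → 1 1 3 3 3 3
j→2, i→3; i≥j, return j=2. data = 1 1 3 3 3 3

3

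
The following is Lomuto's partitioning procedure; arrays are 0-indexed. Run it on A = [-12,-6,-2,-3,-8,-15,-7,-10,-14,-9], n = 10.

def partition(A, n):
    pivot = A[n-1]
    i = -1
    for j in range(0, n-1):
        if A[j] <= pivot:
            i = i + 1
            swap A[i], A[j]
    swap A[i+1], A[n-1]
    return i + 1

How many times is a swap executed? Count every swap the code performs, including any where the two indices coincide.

5

pivot = A[9] = -9; i = -1
j=0: A[0]=-12 ≤ -9 → i=0, swap A[0],A[0] (no change) → [-12,-6,-2,-3,-8,-15,-7,-10,-14,-9]
j=1: A[1]=-6 > -9 → no swap
j=2: A[2]=-2 > -9 → no swap
j=3: A[3]=-3 > -9 → no swap
j=4: A[4]=-8 > -9 → no swap
j=5: A[5]=-15 ≤ -9 → i=1, swap A[1],A[5] → [-12,-15,-2,-3,-8,-6,-7,-10,-14,-9]
j=6: A[6]=-7 > -9 → no swap
j=7: A[7]=-10 ≤ -9 → i=2, swap A[2],A[7] → [-12,-15,-10,-3,-8,-6,-7,-2,-14,-9]
j=8: A[8]=-14 ≤ -9 → i=3, swap A[3],A[8] → [-12,-15,-10,-14,-8,-6,-7,-2,-3,-9]
final swap A[4],A[9] → [-12,-15,-10,-14,-9,-6,-7,-2,-3,-8]; return 4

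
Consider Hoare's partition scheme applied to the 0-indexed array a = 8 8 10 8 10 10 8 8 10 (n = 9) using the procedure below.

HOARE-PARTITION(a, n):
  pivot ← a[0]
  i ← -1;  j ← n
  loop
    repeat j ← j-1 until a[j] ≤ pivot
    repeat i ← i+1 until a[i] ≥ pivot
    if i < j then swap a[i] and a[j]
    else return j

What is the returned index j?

2

pivot = a[0] = 8; i = -1, j = 9
j→7 (a[7]=8≤8), i→0 (a[0]=8≥8); i<j, swap → 8 8 10 8 10 10 8 8 10
j→6 (a[6]=8≤8), i→1 (a[1]=8≥8); i<j, swap → 8 8 10 8 10 10 8 8 10
j→3 (a[3]=8≤8), i→2 (a[2]=10≥8); i<j, swap → 8 8 8 10 10 10 8 8 10
j→2, i→3; i≥j, return j=2. a = 8 8 8 10 10 10 8 8 10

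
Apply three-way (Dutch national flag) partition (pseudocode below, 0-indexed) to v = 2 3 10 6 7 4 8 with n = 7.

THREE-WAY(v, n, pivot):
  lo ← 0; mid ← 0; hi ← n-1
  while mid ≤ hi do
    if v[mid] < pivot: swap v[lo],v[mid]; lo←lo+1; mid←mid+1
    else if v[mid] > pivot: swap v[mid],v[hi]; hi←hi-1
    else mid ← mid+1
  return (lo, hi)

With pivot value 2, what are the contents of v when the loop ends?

lo=0 mid=0 hi=6
2=2: mid=1
3>2: swap(1,6), hi=5 ⇒ 2 8 10 6 7 4 3
8>2: swap(1,5), hi=4 ⇒ 2 4 10 6 7 8 3
4>2: swap(1,4), hi=3 ⇒ 2 7 10 6 4 8 3
7>2: swap(1,3), hi=2 ⇒ 2 6 10 7 4 8 3
6>2: swap(1,2), hi=1 ⇒ 2 10 6 7 4 8 3
10>2: swap(1,1), hi=0 ⇒ 2 10 6 7 4 8 3
done. lo=0 hi=0; v=2 10 6 7 4 8 3

2 10 6 7 4 8 3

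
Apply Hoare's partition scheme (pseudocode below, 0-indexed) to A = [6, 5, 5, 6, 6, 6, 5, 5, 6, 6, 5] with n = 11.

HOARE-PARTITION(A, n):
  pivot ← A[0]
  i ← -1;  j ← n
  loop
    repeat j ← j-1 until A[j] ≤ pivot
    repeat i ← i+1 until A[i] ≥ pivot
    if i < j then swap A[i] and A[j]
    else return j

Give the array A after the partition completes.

pivot = A[0] = 6; i = -1, j = 11
j→10 (A[10]=5≤6), i→0 (A[0]=6≥6); i<j, swap → [5, 5, 5, 6, 6, 6, 5, 5, 6, 6, 6]
j→9 (A[9]=6≤6), i→3 (A[3]=6≥6); i<j, swap → [5, 5, 5, 6, 6, 6, 5, 5, 6, 6, 6]
j→8 (A[8]=6≤6), i→4 (A[4]=6≥6); i<j, swap → [5, 5, 5, 6, 6, 6, 5, 5, 6, 6, 6]
j→7 (A[7]=5≤6), i→5 (A[5]=6≥6); i<j, swap → [5, 5, 5, 6, 6, 5, 5, 6, 6, 6, 6]
j→6, i→7; i≥j, return j=6. A = [5, 5, 5, 6, 6, 5, 5, 6, 6, 6, 6]

[5, 5, 5, 6, 6, 5, 5, 6, 6, 6, 6]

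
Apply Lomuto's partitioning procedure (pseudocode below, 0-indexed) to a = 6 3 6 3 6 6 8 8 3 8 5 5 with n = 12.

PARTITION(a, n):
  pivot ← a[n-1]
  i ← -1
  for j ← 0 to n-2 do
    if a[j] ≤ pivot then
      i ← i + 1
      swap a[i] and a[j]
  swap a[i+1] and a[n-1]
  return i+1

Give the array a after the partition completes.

pivot=5, i=-1
j=0: 6>5, skip
j=1: 3≤5, i=0, swap(0,1) ⇒ 3 6 6 3 6 6 8 8 3 8 5 5
j=2: 6>5, skip
j=3: 3≤5, i=1, swap(1,3) ⇒ 3 3 6 6 6 6 8 8 3 8 5 5
j=4: 6>5, skip
j=5: 6>5, skip
j=6: 8>5, skip
j=7: 8>5, skip
j=8: 3≤5, i=2, swap(2,8) ⇒ 3 3 3 6 6 6 8 8 6 8 5 5
j=9: 8>5, skip
j=10: 5≤5, i=3, swap(3,10) ⇒ 3 3 3 5 6 6 8 8 6 8 6 5
swap(4,11) ⇒ 3 3 3 5 5 6 8 8 6 8 6 6; return 4

3 3 3 5 5 6 8 8 6 8 6 6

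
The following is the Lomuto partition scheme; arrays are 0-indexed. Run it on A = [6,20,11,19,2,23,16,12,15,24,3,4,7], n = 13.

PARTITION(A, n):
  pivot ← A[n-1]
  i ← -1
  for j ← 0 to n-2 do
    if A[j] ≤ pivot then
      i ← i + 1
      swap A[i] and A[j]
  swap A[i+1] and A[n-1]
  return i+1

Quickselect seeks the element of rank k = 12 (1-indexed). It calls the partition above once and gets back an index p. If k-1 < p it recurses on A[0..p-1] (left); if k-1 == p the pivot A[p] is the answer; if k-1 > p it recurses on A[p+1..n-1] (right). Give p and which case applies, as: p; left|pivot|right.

4; right

pivot=7, i=-1
j=0: 6≤7, i=0, swap(0,0) ⇒ [6,20,11,19,2,23,16,12,15,24,3,4,7]
j=1: 20>7, skip
j=2: 11>7, skip
j=3: 19>7, skip
j=4: 2≤7, i=1, swap(1,4) ⇒ [6,2,11,19,20,23,16,12,15,24,3,4,7]
j=5: 23>7, skip
j=6: 16>7, skip
j=7: 12>7, skip
j=8: 15>7, skip
j=9: 24>7, skip
j=10: 3≤7, i=2, swap(2,10) ⇒ [6,2,3,19,20,23,16,12,15,24,11,4,7]
j=11: 4≤7, i=3, swap(3,11) ⇒ [6,2,3,4,20,23,16,12,15,24,11,19,7]
swap(4,12) ⇒ [6,2,3,4,7,23,16,12,15,24,11,19,20]; return 4
p = 4; k-1 = 11 > 4 ⇒ right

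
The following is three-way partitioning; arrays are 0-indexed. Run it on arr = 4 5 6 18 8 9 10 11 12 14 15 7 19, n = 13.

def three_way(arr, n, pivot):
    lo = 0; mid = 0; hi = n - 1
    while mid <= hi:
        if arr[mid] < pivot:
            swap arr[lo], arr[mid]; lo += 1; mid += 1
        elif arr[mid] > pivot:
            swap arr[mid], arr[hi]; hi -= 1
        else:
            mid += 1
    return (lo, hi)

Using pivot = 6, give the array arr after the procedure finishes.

lo=0 mid=0 hi=12
4<6: swap(0,0), lo=1 mid=1 ⇒ 4 5 6 18 8 9 10 11 12 14 15 7 19
5<6: swap(1,1), lo=2 mid=2 ⇒ 4 5 6 18 8 9 10 11 12 14 15 7 19
6=6: mid=3
18>6: swap(3,12), hi=11 ⇒ 4 5 6 19 8 9 10 11 12 14 15 7 18
19>6: swap(3,11), hi=10 ⇒ 4 5 6 7 8 9 10 11 12 14 15 19 18
7>6: swap(3,10), hi=9 ⇒ 4 5 6 15 8 9 10 11 12 14 7 19 18
15>6: swap(3,9), hi=8 ⇒ 4 5 6 14 8 9 10 11 12 15 7 19 18
14>6: swap(3,8), hi=7 ⇒ 4 5 6 12 8 9 10 11 14 15 7 19 18
12>6: swap(3,7), hi=6 ⇒ 4 5 6 11 8 9 10 12 14 15 7 19 18
11>6: swap(3,6), hi=5 ⇒ 4 5 6 10 8 9 11 12 14 15 7 19 18
10>6: swap(3,5), hi=4 ⇒ 4 5 6 9 8 10 11 12 14 15 7 19 18
9>6: swap(3,4), hi=3 ⇒ 4 5 6 8 9 10 11 12 14 15 7 19 18
8>6: swap(3,3), hi=2 ⇒ 4 5 6 8 9 10 11 12 14 15 7 19 18
done. lo=2 hi=2; arr=4 5 6 8 9 10 11 12 14 15 7 19 18

4 5 6 8 9 10 11 12 14 15 7 19 18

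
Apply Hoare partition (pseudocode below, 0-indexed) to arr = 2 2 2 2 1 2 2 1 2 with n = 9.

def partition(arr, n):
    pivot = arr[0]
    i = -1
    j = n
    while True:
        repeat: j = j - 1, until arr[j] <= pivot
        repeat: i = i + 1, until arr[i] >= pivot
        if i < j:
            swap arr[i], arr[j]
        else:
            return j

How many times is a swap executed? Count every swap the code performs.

pivot = arr[0] = 2; i = -1, j = 9
j→8 (arr[8]=2≤2), i→0 (arr[0]=2≥2); i<j, swap → 2 2 2 2 1 2 2 1 2
j→7 (arr[7]=1≤2), i→1 (arr[1]=2≥2); i<j, swap → 2 1 2 2 1 2 2 2 2
j→6 (arr[6]=2≤2), i→2 (arr[2]=2≥2); i<j, swap → 2 1 2 2 1 2 2 2 2
j→5 (arr[5]=2≤2), i→3 (arr[3]=2≥2); i<j, swap → 2 1 2 2 1 2 2 2 2
j→4, i→5; i≥j, return j=4. arr = 2 1 2 2 1 2 2 2 2

4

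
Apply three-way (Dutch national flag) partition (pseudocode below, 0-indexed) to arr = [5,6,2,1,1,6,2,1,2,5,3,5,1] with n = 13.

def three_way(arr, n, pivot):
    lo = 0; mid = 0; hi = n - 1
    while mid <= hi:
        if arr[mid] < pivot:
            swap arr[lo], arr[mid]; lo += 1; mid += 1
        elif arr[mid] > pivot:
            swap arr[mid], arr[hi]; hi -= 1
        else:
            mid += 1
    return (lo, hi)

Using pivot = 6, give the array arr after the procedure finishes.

[5,2,1,1,2,1,2,5,3,5,1,6,6]

pivot = 6; lo=0, mid=0, hi=12
arr[mid]=5<6: swap arr[0],arr[0]; lo=1,mid=1 → [5,6,2,1,1,6,2,1,2,5,3,5,1]
arr[mid]=6=6: mid=2
arr[mid]=2<6: swap arr[1],arr[2]; lo=2,mid=3 → [5,2,6,1,1,6,2,1,2,5,3,5,1]
arr[mid]=1<6: swap arr[2],arr[3]; lo=3,mid=4 → [5,2,1,6,1,6,2,1,2,5,3,5,1]
arr[mid]=1<6: swap arr[3],arr[4]; lo=4,mid=5 → [5,2,1,1,6,6,2,1,2,5,3,5,1]
arr[mid]=6=6: mid=6
arr[mid]=2<6: swap arr[4],arr[6]; lo=5,mid=7 → [5,2,1,1,2,6,6,1,2,5,3,5,1]
arr[mid]=1<6: swap arr[5],arr[7]; lo=6,mid=8 → [5,2,1,1,2,1,6,6,2,5,3,5,1]
arr[mid]=2<6: swap arr[6],arr[8]; lo=7,mid=9 → [5,2,1,1,2,1,2,6,6,5,3,5,1]
arr[mid]=5<6: swap arr[7],arr[9]; lo=8,mid=10 → [5,2,1,1,2,1,2,5,6,6,3,5,1]
arr[mid]=3<6: swap arr[8],arr[10]; lo=9,mid=11 → [5,2,1,1,2,1,2,5,3,6,6,5,1]
arr[mid]=5<6: swap arr[9],arr[11]; lo=10,mid=12 → [5,2,1,1,2,1,2,5,3,5,6,6,1]
arr[mid]=1<6: swap arr[10],arr[12]; lo=11,mid=13 → [5,2,1,1,2,1,2,5,3,5,1,6,6]
end: lo=11, hi=12; arr = [5,2,1,1,2,1,2,5,3,5,1,6,6]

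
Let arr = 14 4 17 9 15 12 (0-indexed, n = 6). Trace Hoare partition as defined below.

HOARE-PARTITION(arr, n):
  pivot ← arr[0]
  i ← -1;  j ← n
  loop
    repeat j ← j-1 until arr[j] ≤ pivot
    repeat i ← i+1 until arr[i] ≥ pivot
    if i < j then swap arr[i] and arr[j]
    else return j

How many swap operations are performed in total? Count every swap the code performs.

pivot = arr[0] = 14; i = -1, j = 6
j→5 (arr[5]=12≤14), i→0 (arr[0]=14≥14); i<j, swap → 12 4 17 9 15 14
j→3 (arr[3]=9≤14), i→2 (arr[2]=17≥14); i<j, swap → 12 4 9 17 15 14
j→2, i→3; i≥j, return j=2. arr = 12 4 9 17 15 14

2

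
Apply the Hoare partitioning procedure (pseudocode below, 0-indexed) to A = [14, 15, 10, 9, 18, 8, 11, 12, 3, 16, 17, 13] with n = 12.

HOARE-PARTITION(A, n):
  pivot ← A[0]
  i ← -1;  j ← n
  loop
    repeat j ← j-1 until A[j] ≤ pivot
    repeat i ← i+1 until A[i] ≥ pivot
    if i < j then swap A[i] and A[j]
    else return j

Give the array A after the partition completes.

pivot=14
j stops at 11 (13), i stops at 0 (14); swap ⇒ [13, 15, 10, 9, 18, 8, 11, 12, 3, 16, 17, 14]
j stops at 8 (3), i stops at 1 (15); swap ⇒ [13, 3, 10, 9, 18, 8, 11, 12, 15, 16, 17, 14]
j stops at 7 (12), i stops at 4 (18); swap ⇒ [13, 3, 10, 9, 12, 8, 11, 18, 15, 16, 17, 14]
j stops at 6, i stops at 7; i≥j ⇒ return 6. A=[13, 3, 10, 9, 12, 8, 11, 18, 15, 16, 17, 14]

[13, 3, 10, 9, 12, 8, 11, 18, 15, 16, 17, 14]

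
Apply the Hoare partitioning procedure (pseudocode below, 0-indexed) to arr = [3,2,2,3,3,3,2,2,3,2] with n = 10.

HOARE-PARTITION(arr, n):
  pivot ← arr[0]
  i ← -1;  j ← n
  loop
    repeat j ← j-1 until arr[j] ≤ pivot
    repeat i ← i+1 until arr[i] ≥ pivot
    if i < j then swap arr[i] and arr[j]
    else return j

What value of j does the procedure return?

pivot=3
j stops at 9 (2), i stops at 0 (3); swap ⇒ [2,2,2,3,3,3,2,2,3,3]
j stops at 8 (3), i stops at 3 (3); swap ⇒ [2,2,2,3,3,3,2,2,3,3]
j stops at 7 (2), i stops at 4 (3); swap ⇒ [2,2,2,3,2,3,2,3,3,3]
j stops at 6 (2), i stops at 5 (3); swap ⇒ [2,2,2,3,2,2,3,3,3,3]
j stops at 5, i stops at 6; i≥j ⇒ return 5. arr=[2,2,2,3,2,2,3,3,3,3]

5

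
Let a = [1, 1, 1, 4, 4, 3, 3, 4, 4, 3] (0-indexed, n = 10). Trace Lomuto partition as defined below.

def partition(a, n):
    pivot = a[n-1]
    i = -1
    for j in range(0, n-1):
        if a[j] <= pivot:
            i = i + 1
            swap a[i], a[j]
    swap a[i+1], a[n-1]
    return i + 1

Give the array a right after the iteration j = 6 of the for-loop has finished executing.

pivot=3, i=-1
j=0: 1≤3, i=0, swap(0,0) ⇒ [1, 1, 1, 4, 4, 3, 3, 4, 4, 3]
j=1: 1≤3, i=1, swap(1,1) ⇒ [1, 1, 1, 4, 4, 3, 3, 4, 4, 3]
j=2: 1≤3, i=2, swap(2,2) ⇒ [1, 1, 1, 4, 4, 3, 3, 4, 4, 3]
j=3: 4>3, skip
j=4: 4>3, skip
j=5: 3≤3, i=3, swap(3,5) ⇒ [1, 1, 1, 3, 4, 4, 3, 4, 4, 3]
j=6: 3≤3, i=4, swap(4,6) ⇒ [1, 1, 1, 3, 3, 4, 4, 4, 4, 3]
(after j=6) a = [1, 1, 1, 3, 3, 4, 4, 4, 4, 3]

[1, 1, 1, 3, 3, 4, 4, 4, 4, 3]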